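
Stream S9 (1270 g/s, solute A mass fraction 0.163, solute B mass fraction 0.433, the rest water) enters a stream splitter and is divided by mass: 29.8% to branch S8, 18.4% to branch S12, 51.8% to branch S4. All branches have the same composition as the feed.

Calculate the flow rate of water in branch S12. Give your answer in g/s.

94.41 g/s

Branch S12 total = 0.184×1270 = 233.68 g/s.
water in S12 = 0.404×233.68 = 94.407 g/s.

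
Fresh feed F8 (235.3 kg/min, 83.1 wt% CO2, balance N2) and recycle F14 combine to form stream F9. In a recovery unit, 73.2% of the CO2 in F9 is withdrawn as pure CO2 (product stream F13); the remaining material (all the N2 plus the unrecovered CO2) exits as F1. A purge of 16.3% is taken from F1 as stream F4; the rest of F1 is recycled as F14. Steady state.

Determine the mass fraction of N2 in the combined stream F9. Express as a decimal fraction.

0.492

N2 enters only via F8 and leaves only via the purge: 235.3×0.169 = 0.163×(N2 in F1), and the recovery unit passes all N2, so N2 in F9 = N2 in F1 = 243.96 kg/min.
CO2 in F9: m_A = 235.3×0.831 + (1−0.163)·(1−0.732)·m_A, so m_A = 195.53/0.7757 = 252.08 kg/min.
F9 = 252.08 + 243.96 = 496.04 kg/min.
N2 fraction in F9 = 243.96/496.04 = 0.492.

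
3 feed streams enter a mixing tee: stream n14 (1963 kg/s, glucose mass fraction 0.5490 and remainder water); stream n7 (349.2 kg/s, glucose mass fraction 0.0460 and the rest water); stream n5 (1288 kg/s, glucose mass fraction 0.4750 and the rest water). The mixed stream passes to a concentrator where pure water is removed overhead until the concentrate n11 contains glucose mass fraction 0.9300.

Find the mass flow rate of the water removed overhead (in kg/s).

1766 kg/s

glucose entering = 1963×0.549 + 349.2×0.046 + 1288×0.475 = 1705.6 kg/s.
All glucose reports to n11, so n11 = 1705.6/0.930 = 1833.9 kg/s.
Total feed = 3600.2 kg/s; overhead = 3600.2 − 1833.9 = 1766.3 kg/s.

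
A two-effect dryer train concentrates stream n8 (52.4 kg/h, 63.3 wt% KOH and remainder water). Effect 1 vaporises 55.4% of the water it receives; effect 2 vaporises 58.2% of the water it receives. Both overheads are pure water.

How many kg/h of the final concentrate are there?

water in feed = 52.4×0.367 = 19.231 kg/h.
After stage 1: water left = (1−0.554)×19.231 = 8.5769; stream total = 41.746 kg/h.
After stage 2: water left = (1−0.582)×8.5769 = 3.5852; final concentrate = 36.754 kg/h.

36.75 kg/h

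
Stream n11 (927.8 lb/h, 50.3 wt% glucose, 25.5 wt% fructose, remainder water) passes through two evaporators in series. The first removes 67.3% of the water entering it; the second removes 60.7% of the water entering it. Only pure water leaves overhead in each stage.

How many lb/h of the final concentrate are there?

732.1 lb/h

water in feed = 927.8×0.242 = 224.53 lb/h.
After stage 1: water left = (1−0.673)×224.53 = 73.421; stream total = 776.69 lb/h.
After stage 2: water left = (1−0.607)×73.421 = 28.854; final concentrate = 732.13 lb/h.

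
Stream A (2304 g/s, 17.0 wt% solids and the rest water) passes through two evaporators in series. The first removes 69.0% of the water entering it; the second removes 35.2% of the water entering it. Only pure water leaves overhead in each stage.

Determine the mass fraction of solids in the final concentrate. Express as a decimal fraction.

0.505

water in feed = 2304×0.830 = 1912.3 g/s.
After stage 1: water left = (1−0.690)×1912.3 = 592.82; stream total = 984.5 g/s.
After stage 2: water left = (1−0.352)×592.82 = 384.15; final concentrate = 775.83 g/s.
solids fraction = 391.68/775.83 = 0.505.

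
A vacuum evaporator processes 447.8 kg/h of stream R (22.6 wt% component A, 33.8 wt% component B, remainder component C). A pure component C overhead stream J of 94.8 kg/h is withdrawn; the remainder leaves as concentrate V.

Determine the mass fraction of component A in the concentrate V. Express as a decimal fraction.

component A is not removed: 447.8×0.226 = 101.2 kg/h of component A enters V.
Concentrate = 447.8 − 94.8 = 353 kg/h.
Mass fraction = 101.2/353 = 0.287.

0.287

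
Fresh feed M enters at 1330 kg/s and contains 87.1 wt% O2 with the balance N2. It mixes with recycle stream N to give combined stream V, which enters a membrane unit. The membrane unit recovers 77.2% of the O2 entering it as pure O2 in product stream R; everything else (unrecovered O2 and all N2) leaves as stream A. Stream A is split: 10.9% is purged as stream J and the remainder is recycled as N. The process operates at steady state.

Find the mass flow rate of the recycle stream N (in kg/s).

1698 kg/s

N2 enters only via M and leaves only via the purge: 1330×0.129 = 0.109×(N2 in A), and the membrane unit passes all N2, so N2 in V = N2 in A = 1574 kg/s.
O2 in V: m_A = 1330×0.871 + (1−0.109)·(1−0.772)·m_A, so m_A = 1158.4/0.7969 = 1453.8 kg/s.
A = (1−0.772)×1453.8 + 1574 = 1905.5 kg/s.
Recycle N = (1−0.109)×1905.5 = 1697.8 kg/s.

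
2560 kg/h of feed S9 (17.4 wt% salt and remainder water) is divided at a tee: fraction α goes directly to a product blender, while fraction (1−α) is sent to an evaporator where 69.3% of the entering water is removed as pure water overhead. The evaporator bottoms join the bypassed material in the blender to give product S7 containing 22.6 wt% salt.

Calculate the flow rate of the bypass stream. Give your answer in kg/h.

All 2560×0.174 = 445.44 kg/h of salt reaches S7, so S7 = 445.44/0.226 = 1971 kg/h and vapour = 589.03 kg/h.
The evaporator receives (1−α)·2560 of feed at 0.826 water and removes 0.693 of that water:
0.693×0.826×(1−α)×2560 = 589.03
(1−α) = 589.03/1465.4 = 0.4020;  α = 0.5980.
Bypass flow = 0.5980×2560 = 1531 kg/h.

1531 kg/h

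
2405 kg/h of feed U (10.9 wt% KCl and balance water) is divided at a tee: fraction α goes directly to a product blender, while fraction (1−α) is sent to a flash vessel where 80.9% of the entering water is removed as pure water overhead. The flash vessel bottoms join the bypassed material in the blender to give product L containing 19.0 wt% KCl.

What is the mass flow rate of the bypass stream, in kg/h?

All 2405×0.109 = 262.14 kg/h of KCl reaches L, so L = 262.14/0.190 = 1379.7 kg/h and vapour = 1025.3 kg/h.
The evaporator receives (1−α)·2405 of feed at 0.891 water and removes 0.809 of that water:
0.809×0.891×(1−α)×2405 = 1025.3
(1−α) = 1025.3/1733.6 = 0.5914;  α = 0.4086.
Bypass flow = 0.4086×2405 = 982.6 kg/h.

982.6 kg/h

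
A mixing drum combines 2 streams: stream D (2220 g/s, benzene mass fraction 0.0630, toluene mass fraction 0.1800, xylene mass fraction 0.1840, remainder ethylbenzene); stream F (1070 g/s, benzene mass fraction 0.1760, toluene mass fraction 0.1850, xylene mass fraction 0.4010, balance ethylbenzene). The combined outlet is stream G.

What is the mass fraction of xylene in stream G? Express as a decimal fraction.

Total flow out = 2220 + 1070 = 3290 g/s.
xylene in = 2220×0.184 + 1070×0.401 = 837.55 g/s.
xylene mass fraction in G = 837.55/3290 = 0.2546.

0.2546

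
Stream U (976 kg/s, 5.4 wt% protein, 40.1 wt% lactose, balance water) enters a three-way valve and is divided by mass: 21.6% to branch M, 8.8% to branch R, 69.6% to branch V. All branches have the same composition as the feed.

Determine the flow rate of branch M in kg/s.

Branch M flow = 0.216×976 = 210.82 kg/s.

210.8 kg/s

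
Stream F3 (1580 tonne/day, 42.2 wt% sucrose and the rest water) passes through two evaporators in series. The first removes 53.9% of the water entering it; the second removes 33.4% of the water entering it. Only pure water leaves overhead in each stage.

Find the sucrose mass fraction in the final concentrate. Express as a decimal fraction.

0.704

water in feed = 1580×0.578 = 913.24 tonne/day.
After stage 1: water left = (1−0.539)×913.24 = 421; stream total = 1087.8 tonne/day.
After stage 2: water left = (1−0.334)×421 = 280.39; final concentrate = 947.15 tonne/day.
sucrose fraction = 666.76/947.15 = 0.704.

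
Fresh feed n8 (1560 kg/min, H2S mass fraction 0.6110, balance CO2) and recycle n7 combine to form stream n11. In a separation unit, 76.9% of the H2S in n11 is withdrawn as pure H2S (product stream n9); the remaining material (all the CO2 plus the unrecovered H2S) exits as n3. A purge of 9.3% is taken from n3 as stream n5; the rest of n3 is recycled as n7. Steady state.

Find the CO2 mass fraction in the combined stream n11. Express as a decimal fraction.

0.8440

CO2 enters only via n8 and leaves only via the purge: 1560×0.389 = 0.093×(CO2 in n3), and the separation unit passes all CO2, so CO2 in n11 = CO2 in n3 = 6525.2 kg/min.
H2S in n11: m_A = 1560×0.611 + (1−0.093)·(1−0.769)·m_A, so m_A = 953.16/0.7905 = 1205.8 kg/min.
n11 = 1205.8 + 6525.2 = 7731 kg/min.
CO2 fraction in n11 = 6525.2/7731 = 0.8440.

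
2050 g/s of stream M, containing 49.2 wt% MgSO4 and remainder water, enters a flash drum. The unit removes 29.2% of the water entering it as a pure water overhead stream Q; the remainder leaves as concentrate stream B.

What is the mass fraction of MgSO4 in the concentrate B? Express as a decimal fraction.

MgSO4 is not removed: 2050×0.492 = 1008.6 g/s of MgSO4 enters B.
water entering = 2050×0.508 = 1041.4 g/s; overhead removed = 0.292×1041.4 = 304.09 g/s.
Concentrate = 2050 − 304.09 = 1745.9 g/s.
Mass fraction = 1008.6/1745.9 = 0.578.

0.578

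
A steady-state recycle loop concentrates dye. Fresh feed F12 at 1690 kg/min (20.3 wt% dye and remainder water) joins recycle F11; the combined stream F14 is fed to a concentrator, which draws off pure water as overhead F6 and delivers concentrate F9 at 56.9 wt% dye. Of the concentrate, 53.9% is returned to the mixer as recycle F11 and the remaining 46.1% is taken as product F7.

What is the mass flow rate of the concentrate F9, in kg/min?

1308 kg/min

Overall dye balance (none leaves overhead): dye in fresh feed = dye in product, i.e. 1690×0.203 = (1−0.539)·F9·0.569.
F9 = 343.07/(0.569×0.461) = 1307.9 kg/min.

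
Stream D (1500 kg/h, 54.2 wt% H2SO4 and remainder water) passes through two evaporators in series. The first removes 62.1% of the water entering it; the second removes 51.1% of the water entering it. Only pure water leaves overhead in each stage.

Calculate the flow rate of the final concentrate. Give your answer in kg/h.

water in feed = 1500×0.458 = 687 kg/h.
After stage 1: water left = (1−0.621)×687 = 260.37; stream total = 1073.4 kg/h.
After stage 2: water left = (1−0.511)×260.37 = 127.32; final concentrate = 940.32 kg/h.

940.3 kg/h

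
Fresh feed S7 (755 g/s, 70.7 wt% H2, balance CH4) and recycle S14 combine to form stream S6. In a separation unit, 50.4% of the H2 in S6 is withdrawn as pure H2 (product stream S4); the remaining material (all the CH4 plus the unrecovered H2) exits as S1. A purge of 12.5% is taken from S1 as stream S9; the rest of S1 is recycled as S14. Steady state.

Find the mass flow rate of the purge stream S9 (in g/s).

279.7 g/s

CH4 enters only via S7 and leaves only via the purge: 755×0.293 = 0.125×(CH4 in S1), and the separation unit passes all CH4, so CH4 in S6 = CH4 in S1 = 1769.7 g/s.
H2 in S6: m_A = 755×0.707 + (1−0.125)·(1−0.504)·m_A, so m_A = 533.78/0.5660 = 943.08 g/s.
S1 = (1−0.504)×943.08 + 1769.7 = 2237.5 g/s.
Purge S9 = 0.125×2237.5 = 279.69 g/s.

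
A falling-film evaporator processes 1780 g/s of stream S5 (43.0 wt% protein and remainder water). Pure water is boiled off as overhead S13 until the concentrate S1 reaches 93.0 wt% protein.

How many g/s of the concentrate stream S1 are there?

protein is conserved: 1780×0.430 = 765.4 g/s all reports to the concentrate.
Concentrate = 765.4/(target fraction) = 823.01 g/s.

823 g/s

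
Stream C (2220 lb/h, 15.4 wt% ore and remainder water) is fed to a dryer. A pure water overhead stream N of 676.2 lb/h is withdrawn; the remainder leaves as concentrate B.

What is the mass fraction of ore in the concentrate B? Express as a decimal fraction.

ore is not removed: 2220×0.154 = 341.88 lb/h of ore enters B.
Concentrate = 2220 − 676.2 = 1543.8 lb/h.
Mass fraction = 341.88/1543.8 = 0.221.

0.221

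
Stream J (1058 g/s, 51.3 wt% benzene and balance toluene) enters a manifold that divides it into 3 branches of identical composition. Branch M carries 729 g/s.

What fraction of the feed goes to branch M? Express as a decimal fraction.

Fraction to M = 729/1058 = 0.6890.

0.689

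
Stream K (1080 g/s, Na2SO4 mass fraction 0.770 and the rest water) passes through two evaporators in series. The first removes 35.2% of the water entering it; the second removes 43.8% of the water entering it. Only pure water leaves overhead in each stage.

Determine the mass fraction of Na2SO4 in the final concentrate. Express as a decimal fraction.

0.902

water in feed = 1080×0.230 = 248.4 g/s.
After stage 1: water left = (1−0.352)×248.4 = 160.96; stream total = 992.56 g/s.
After stage 2: water left = (1−0.438)×160.96 = 90.461; final concentrate = 922.06 g/s.
Na2SO4 fraction = 831.6/922.06 = 0.902.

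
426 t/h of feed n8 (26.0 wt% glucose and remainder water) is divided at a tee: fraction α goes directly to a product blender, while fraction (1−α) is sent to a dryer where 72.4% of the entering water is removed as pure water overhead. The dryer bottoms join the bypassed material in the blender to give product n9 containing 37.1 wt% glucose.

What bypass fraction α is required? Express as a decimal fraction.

0.442

All 426×0.260 = 110.76 t/h of glucose reaches n9, so n9 = 110.76/0.371 = 298.54 t/h and vapour = 127.46 t/h.
The evaporator receives (1−α)·426 of feed at 0.740 water and removes 0.724 of that water:
0.724×0.740×(1−α)×426 = 127.46
(1−α) = 127.46/228.23 = 0.5584;  α = 0.4416.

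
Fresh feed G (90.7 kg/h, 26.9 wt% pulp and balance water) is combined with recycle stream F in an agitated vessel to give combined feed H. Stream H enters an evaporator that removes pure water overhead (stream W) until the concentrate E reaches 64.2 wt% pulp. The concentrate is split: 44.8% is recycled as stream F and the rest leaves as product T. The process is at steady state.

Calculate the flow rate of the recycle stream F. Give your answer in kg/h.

Overall pulp balance (none leaves overhead): pulp in fresh feed = pulp in product, i.e. 90.7×0.269 = (1−0.448)·E·0.642.
E = 24.398/(0.642×0.552) = 68.847 kg/h.
Recycle F = 0.448×68.847 = 30.843 kg/h.

30.84 kg/h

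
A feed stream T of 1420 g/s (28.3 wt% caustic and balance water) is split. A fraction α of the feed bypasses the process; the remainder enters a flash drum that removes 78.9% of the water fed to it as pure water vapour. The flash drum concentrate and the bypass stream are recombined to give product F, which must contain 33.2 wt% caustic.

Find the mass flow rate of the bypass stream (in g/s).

All 1420×0.283 = 401.86 g/s of caustic reaches F, so F = 401.86/0.332 = 1210.4 g/s and vapour = 209.58 g/s.
The evaporator receives (1−α)·1420 of feed at 0.717 water and removes 0.789 of that water:
0.789×0.717×(1−α)×1420 = 209.58
(1−α) = 209.58/803.31 = 0.2609;  α = 0.7391.
Bypass flow = 0.7391×1420 = 1049.5 g/s.

1050 g/s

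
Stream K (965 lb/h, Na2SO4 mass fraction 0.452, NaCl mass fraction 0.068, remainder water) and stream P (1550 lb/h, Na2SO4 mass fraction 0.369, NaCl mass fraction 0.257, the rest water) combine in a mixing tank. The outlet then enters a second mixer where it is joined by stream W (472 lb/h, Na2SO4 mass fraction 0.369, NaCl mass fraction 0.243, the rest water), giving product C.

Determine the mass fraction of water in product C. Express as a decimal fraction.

0.410

Overall, product flow = 2987 lb/h.
water in = 965×0.480 + 1550×0.374 + 472×0.388 = 1226 lb/h.
water fraction in C = 0.410.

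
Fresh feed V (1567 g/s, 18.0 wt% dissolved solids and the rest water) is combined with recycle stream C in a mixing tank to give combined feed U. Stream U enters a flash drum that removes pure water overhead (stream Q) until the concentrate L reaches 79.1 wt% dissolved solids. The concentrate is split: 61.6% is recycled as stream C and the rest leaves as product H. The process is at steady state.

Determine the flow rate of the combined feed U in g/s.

2139 g/s

Overall dissolved solids balance (none leaves overhead): dissolved solids in fresh feed = dissolved solids in product, i.e. 1567×0.180 = (1−0.616)·L·0.791.
L = 282.06/(0.791×0.384) = 928.61 g/s.
Recycle C = 0.616×928.61 = 572.02 g/s.
Combined feed U = 1567 + 572.02 = 2139 g/s.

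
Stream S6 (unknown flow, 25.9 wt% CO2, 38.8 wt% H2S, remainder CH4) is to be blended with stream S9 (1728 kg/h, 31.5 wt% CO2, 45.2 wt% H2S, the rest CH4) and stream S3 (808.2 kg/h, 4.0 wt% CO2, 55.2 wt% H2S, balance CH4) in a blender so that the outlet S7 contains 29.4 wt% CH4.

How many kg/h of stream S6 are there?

Let S6 be the unknown flow. Total out = 2536.2 + S6.
CH4 balance: 732.37 + 0.353·S6 = 0.294·(2536.2 + S6)
(0.353 − 0.294)·S6 = 0.294×2536.2 − 732.37 = 13.273
S6 = 13.273 / 0.059 = 224.97 kg/h

225 kg/h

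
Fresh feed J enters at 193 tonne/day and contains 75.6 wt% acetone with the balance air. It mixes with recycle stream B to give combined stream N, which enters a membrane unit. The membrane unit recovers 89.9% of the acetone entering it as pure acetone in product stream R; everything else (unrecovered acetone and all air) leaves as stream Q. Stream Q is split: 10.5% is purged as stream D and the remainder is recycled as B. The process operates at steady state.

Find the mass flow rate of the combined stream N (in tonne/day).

608.9 tonne/day

air enters only via J and leaves only via the purge: 193×0.244 = 0.105×(air in Q), and the membrane unit passes all air, so air in N = air in Q = 448.5 tonne/day.
acetone in N: m_A = 193×0.756 + (1−0.105)·(1−0.899)·m_A, so m_A = 145.91/0.9096 = 160.41 tonne/day.
N = 160.41 + 448.5 = 608.9 tonne/day.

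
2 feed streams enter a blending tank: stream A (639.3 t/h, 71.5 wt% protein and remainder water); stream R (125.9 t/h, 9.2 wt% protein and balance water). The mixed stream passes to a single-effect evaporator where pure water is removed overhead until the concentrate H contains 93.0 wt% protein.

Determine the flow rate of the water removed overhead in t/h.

261.2 t/h

protein entering = 639.3×0.715 + 125.9×0.092 = 468.68 t/h.
All protein reports to H, so H = 468.68/0.930 = 503.96 t/h.
Total feed = 765.2 t/h; overhead = 765.2 − 503.96 = 261.24 t/h.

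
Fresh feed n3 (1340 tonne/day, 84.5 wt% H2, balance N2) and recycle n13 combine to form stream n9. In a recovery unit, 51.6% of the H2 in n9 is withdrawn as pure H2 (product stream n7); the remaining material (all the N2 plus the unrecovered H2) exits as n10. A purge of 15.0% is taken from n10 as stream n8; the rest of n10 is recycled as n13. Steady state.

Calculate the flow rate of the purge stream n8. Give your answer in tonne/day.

347.4 tonne/day

N2 enters only via n3 and leaves only via the purge: 1340×0.155 = 0.150×(N2 in n10), and the recovery unit passes all N2, so N2 in n9 = N2 in n10 = 1384.7 tonne/day.
H2 in n9: m_A = 1340×0.845 + (1−0.150)·(1−0.516)·m_A, so m_A = 1132.3/0.5886 = 1923.7 tonne/day.
n10 = (1−0.516)×1923.7 + 1384.7 = 2315.7 tonne/day.
Purge n8 = 0.150×2315.7 = 347.36 tonne/day.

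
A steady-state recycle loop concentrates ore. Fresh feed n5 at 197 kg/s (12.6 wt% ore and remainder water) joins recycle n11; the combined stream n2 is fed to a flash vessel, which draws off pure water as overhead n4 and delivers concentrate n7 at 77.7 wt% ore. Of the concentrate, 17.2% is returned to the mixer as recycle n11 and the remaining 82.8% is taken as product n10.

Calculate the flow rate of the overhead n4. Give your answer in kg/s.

165.1 kg/s

Overall ore balance (none leaves overhead): ore in fresh feed = ore in product, i.e. 197×0.126 = (1−0.172)·n7·0.777.
n7 = 24.822/(0.777×0.828) = 38.582 kg/s.
Recycle n11 = 0.172×38.582 = 6.6361 kg/s.
Combined feed n2 = 197 + 6.6361 = 203.64 kg/s.
Overhead n4 = n2 − n7 = 203.64 − 38.582 = 165.05 kg/s.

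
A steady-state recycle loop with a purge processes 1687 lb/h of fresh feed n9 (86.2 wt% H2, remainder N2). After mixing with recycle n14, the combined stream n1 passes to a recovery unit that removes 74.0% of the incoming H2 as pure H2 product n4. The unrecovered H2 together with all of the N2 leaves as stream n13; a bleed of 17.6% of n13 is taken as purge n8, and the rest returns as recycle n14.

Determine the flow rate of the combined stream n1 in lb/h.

3173 lb/h

N2 enters only via n9 and leaves only via the purge: 1687×0.138 = 0.176×(N2 in n13), and the recovery unit passes all N2, so N2 in n1 = N2 in n13 = 1322.8 lb/h.
H2 in n1: m_A = 1687×0.862 + (1−0.176)·(1−0.740)·m_A, so m_A = 1454.2/0.7858 = 1850.7 lb/h.
n1 = 1850.7 + 1322.8 = 3173.4 lb/h.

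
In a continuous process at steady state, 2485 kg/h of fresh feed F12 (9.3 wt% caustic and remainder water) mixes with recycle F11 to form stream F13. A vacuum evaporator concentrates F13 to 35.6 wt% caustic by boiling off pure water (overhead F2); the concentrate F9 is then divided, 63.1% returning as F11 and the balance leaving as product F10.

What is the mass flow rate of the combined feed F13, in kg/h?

Overall caustic balance (none leaves overhead): caustic in fresh feed = caustic in product, i.e. 2485×0.093 = (1−0.631)·F9·0.356.
F9 = 231.1/(0.356×0.369) = 1759.3 kg/h.
Recycle F11 = 0.631×1759.3 = 1110.1 kg/h.
Combined feed F13 = 2485 + 1110.1 = 3595.1 kg/h.

3595 kg/h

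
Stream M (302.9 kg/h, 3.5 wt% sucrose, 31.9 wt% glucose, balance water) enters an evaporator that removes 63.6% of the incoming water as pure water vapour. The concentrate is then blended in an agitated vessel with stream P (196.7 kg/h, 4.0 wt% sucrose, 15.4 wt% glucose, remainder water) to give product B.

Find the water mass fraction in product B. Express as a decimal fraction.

Vapour removed = 0.636×0.646×302.9 = 124.45 kg/h; concentrate = 178.45 kg/h.
water reaching the mixer = 71.225 (from concentrate) + 196.7×0.806 = 229.77 kg/h.
Product flow = 178.45 + 196.7 = 375.15 kg/h; water fraction = 0.612.

0.612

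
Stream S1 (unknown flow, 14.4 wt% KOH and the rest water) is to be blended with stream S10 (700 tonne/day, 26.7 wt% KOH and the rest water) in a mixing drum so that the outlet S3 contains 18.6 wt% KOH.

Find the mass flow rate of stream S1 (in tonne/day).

1350 tonne/day

Let S1 be the unknown flow. Total out = 700 + S1.
KOH balance: 186.9 + 0.144·S1 = 0.186·(700 + S1)
(0.144 − 0.186)·S1 = 0.186×700 − 186.9 = -56.7
S1 = -56.7 / -0.042 = 1350 tonne/day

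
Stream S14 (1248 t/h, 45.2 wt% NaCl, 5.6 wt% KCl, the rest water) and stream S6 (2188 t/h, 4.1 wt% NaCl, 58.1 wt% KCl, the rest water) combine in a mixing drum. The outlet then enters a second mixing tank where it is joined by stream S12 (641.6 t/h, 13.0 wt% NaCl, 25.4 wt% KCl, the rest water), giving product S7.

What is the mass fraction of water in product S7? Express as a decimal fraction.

Overall, product flow = 4077.6 t/h.
water in = 1248×0.492 + 2188×0.378 + 641.6×0.616 = 1836.3 t/h.
water fraction in S7 = 0.450.

0.450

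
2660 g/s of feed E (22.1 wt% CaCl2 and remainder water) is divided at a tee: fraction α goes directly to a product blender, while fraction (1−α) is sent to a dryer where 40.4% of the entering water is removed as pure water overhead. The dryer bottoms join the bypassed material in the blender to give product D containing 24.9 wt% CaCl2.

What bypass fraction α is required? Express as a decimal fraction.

0.643

All 2660×0.221 = 587.86 g/s of CaCl2 reaches D, so D = 587.86/0.249 = 2360.9 g/s and vapour = 299.12 g/s.
The evaporator receives (1−α)·2660 of feed at 0.779 water and removes 0.404 of that water:
0.404×0.779×(1−α)×2660 = 299.12
(1−α) = 299.12/837.14 = 0.3573;  α = 0.6427.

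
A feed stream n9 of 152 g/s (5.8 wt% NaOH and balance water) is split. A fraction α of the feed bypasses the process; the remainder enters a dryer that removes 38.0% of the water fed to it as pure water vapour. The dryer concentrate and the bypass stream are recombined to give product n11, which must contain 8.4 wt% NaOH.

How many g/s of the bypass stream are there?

20.57 g/s

All 152×0.058 = 8.816 g/s of NaOH reaches n11, so n11 = 8.816/0.084 = 104.95 g/s and vapour = 47.048 g/s.
The evaporator receives (1−α)·152 of feed at 0.942 water and removes 0.380 of that water:
0.380×0.942×(1−α)×152 = 47.048
(1−α) = 47.048/54.41 = 0.8647;  α = 0.1353.
Bypass flow = 0.1353×152 = 20.567 g/s.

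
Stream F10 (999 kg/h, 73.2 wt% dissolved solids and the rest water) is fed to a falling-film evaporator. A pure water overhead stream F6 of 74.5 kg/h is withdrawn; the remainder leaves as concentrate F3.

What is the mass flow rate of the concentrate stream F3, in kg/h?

Concentrate = 999 − 74.5 = 924.5 kg/h.

924.5 kg/h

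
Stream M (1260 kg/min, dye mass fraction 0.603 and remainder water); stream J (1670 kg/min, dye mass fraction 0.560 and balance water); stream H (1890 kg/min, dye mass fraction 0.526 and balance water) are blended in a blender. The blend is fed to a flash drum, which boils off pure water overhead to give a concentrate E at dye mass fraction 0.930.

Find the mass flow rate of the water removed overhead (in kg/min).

1928 kg/min

dye entering = 1260×0.603 + 1670×0.560 + 1890×0.526 = 2689.1 kg/min.
All dye reports to E, so E = 2689.1/0.930 = 2891.5 kg/min.
Total feed = 4820 kg/min; overhead = 4820 − 2891.5 = 1928.5 kg/min.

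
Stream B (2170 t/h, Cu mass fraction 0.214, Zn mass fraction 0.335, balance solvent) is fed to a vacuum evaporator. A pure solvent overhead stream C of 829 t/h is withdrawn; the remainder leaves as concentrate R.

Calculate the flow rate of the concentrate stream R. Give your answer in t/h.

Concentrate = 2170 − 829 = 1341 t/h.

1341 t/h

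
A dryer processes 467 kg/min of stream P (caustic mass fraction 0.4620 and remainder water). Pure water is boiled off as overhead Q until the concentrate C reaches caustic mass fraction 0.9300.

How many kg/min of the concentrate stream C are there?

caustic is conserved: 467×0.462 = 215.75 kg/min all reports to the concentrate.
Concentrate = 215.75/(target fraction) = 231.99 kg/min.

232 kg/min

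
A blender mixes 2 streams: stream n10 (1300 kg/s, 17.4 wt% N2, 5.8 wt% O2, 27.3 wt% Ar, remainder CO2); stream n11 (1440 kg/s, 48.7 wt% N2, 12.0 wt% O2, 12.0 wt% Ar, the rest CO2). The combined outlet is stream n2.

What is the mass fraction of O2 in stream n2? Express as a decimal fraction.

Total flow out = 1300 + 1440 = 2740 kg/s.
O2 in = 1300×0.058 + 1440×0.120 = 248.2 kg/s.
O2 mass fraction in n2 = 248.2/2740 = 0.091.

0.091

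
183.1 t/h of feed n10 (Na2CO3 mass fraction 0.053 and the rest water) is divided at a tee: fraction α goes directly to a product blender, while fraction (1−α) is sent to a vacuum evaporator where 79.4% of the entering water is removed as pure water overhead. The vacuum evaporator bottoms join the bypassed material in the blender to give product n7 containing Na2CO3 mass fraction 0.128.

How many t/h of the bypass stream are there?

40.42 t/h

All 183.1×0.053 = 9.7043 t/h of Na2CO3 reaches n7, so n7 = 9.7043/0.128 = 75.815 t/h and vapour = 107.29 t/h.
The evaporator receives (1−α)·183.1 of feed at 0.947 water and removes 0.794 of that water:
0.794×0.947×(1−α)×183.1 = 107.29
(1−α) = 107.29/137.68 = 0.7793;  α = 0.2207.
Bypass flow = 0.2207×183.1 = 40.418 t/h.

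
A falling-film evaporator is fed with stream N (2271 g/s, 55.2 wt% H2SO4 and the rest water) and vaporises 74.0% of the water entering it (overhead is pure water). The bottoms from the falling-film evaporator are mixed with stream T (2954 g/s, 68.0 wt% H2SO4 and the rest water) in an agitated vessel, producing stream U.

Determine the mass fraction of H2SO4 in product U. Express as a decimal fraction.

0.7295

Vapour removed = 0.740×0.448×2271 = 752.88 g/s; concentrate = 1518.1 g/s.
H2SO4 reaching the mixer = 1253.6 (from concentrate) + 2954×0.680 = 3262.3 g/s.
Product flow = 1518.1 + 2954 = 4472.1 g/s; H2SO4 fraction = 0.7295.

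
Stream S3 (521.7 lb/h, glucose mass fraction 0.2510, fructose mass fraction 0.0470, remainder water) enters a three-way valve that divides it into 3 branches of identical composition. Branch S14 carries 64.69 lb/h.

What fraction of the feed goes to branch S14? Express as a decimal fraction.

Fraction to S14 = 64.69/521.7 = 0.1240.

0.124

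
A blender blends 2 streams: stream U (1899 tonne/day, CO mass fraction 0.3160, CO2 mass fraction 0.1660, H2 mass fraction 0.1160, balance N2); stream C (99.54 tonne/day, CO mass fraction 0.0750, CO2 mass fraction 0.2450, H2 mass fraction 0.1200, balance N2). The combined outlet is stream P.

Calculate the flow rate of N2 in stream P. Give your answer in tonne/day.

N2 out = N2 in = 1899×0.402 + 99.54×0.560 = 819.14 tonne/day.

819.1 tonne/day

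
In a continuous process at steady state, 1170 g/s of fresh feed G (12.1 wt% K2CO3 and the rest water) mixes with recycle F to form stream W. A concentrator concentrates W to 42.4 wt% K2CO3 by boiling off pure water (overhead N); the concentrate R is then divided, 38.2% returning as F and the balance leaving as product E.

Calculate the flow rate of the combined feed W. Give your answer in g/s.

Overall K2CO3 balance (none leaves overhead): K2CO3 in fresh feed = K2CO3 in product, i.e. 1170×0.121 = (1−0.382)·R·0.424.
R = 141.57/(0.424×0.618) = 540.28 g/s.
Recycle F = 0.382×540.28 = 206.39 g/s.
Combined feed W = 1170 + 206.39 = 1376.4 g/s.

1376 g/s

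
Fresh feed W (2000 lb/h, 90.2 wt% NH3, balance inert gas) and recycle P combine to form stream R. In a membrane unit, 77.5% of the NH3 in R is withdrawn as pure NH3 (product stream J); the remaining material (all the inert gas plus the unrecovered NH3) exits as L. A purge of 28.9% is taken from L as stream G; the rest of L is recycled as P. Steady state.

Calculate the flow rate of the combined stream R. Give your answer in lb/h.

2826 lb/h

inert gas enters only via W and leaves only via the purge: 2000×0.098 = 0.289×(inert gas in L), and the membrane unit passes all inert gas, so inert gas in R = inert gas in L = 678.2 lb/h.
NH3 in R: m_A = 2000×0.902 + (1−0.289)·(1−0.775)·m_A, so m_A = 1804/0.8400 = 2147.6 lb/h.
R = 2147.6 + 678.2 = 2825.8 lb/h.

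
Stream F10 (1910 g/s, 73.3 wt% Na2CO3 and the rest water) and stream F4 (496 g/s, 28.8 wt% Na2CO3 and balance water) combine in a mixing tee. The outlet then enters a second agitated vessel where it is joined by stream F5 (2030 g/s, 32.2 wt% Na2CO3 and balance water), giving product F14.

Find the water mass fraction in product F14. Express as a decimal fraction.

Overall, product flow = 4436 g/s.
water in = 1910×0.267 + 496×0.712 + 2030×0.678 = 2239.5 g/s.
water fraction in F14 = 0.5048.

0.5048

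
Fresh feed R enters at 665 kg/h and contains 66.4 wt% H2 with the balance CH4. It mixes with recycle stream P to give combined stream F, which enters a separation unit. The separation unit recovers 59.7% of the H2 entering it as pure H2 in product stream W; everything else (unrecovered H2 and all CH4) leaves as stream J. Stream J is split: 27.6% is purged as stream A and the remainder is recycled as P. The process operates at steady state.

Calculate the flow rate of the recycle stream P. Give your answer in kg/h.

768 kg/h

CH4 enters only via R and leaves only via the purge: 665×0.336 = 0.276×(CH4 in J), and the separation unit passes all CH4, so CH4 in F = CH4 in J = 809.57 kg/h.
H2 in F: m_A = 665×0.664 + (1−0.276)·(1−0.597)·m_A, so m_A = 441.56/0.7082 = 623.47 kg/h.
J = (1−0.597)×623.47 + 809.57 = 1060.8 kg/h.
Recycle P = (1−0.276)×1060.8 = 768.04 kg/h.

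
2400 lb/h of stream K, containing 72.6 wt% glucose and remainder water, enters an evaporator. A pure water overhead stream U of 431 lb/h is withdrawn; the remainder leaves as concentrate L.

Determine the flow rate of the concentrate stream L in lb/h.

1969 lb/h

Concentrate = 2400 − 431 = 1969 lb/h.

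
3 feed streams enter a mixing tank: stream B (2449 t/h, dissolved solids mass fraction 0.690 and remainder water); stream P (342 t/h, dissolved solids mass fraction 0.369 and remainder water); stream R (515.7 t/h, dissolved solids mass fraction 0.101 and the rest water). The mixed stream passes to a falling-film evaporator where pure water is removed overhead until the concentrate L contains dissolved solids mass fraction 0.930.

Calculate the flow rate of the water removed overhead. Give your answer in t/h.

1298 t/h

dissolved solids entering = 2449×0.690 + 342×0.369 + 515.7×0.101 = 1868.1 t/h.
All dissolved solids reports to L, so L = 1868.1/0.930 = 2008.7 t/h.
Total feed = 3306.7 t/h; overhead = 3306.7 − 2008.7 = 1298 t/h.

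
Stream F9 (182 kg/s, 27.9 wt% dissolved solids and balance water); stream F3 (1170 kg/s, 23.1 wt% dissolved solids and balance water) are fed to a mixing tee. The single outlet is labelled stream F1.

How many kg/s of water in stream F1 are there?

1031 kg/s

water out = water in = 182×0.721 + 1170×0.769 = 1031 kg/s.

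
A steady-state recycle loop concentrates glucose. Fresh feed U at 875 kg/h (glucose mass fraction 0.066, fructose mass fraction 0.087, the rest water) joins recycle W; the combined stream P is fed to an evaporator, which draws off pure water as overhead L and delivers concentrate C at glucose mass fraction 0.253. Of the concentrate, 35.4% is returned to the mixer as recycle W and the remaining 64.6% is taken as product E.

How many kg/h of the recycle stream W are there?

Overall glucose balance (none leaves overhead): glucose in fresh feed = glucose in product, i.e. 875×0.066 = (1−0.354)·C·0.253.
C = 57.75/(0.253×0.646) = 353.34 kg/h.
Recycle W = 0.354×353.34 = 125.08 kg/h.

125.1 kg/h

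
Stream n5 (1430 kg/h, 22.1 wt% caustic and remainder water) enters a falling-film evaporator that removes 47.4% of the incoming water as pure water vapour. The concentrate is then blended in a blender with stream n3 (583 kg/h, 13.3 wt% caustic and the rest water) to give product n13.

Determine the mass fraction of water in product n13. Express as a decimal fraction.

0.7350

Vapour removed = 0.474×0.779×1430 = 528.02 kg/h; concentrate = 901.98 kg/h.
water reaching the mixer = 585.95 (from concentrate) + 583×0.867 = 1091.4 kg/h.
Product flow = 901.98 + 583 = 1485 kg/h; water fraction = 0.7350.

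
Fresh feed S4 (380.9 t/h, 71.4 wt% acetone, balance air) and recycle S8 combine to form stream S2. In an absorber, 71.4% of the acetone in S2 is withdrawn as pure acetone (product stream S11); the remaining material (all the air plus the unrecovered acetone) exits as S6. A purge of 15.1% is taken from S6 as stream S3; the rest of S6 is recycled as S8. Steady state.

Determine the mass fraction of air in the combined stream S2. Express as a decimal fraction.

air enters only via S4 and leaves only via the purge: 380.9×0.286 = 0.151×(air in S6), and the absorber passes all air, so air in S2 = air in S6 = 721.44 t/h.
acetone in S2: m_A = 380.9×0.714 + (1−0.151)·(1−0.714)·m_A, so m_A = 271.96/0.7572 = 359.18 t/h.
S2 = 359.18 + 721.44 = 1080.6 t/h.
air fraction in S2 = 721.44/1080.6 = 0.6676.

0.6676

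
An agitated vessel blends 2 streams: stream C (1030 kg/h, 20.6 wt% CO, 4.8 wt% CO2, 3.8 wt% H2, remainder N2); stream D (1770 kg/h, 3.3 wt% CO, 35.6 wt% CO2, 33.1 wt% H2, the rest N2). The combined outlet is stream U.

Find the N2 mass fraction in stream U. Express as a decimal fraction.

0.437

Total flow out = 1030 + 1770 = 2800 kg/h.
N2 in = 1030×0.708 + 1770×0.280 = 1224.8 kg/h.
N2 mass fraction in U = 1224.8/2800 = 0.437.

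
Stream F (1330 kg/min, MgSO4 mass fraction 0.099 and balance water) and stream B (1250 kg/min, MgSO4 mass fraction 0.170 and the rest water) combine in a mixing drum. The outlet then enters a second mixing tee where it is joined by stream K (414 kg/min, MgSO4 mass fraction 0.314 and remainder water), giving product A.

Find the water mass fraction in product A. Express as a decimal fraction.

Overall, product flow = 2994 kg/min.
water in = 1330×0.901 + 1250×0.830 + 414×0.686 = 2519.8 kg/min.
water fraction in A = 0.842.

0.842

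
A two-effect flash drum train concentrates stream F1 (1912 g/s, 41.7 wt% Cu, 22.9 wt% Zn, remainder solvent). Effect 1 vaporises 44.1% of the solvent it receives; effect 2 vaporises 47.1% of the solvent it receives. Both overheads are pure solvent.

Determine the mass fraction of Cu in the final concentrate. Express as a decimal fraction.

0.555

solvent in feed = 1912×0.354 = 676.85 g/s.
After stage 1: solvent left = (1−0.441)×676.85 = 378.36; stream total = 1613.5 g/s.
After stage 2: solvent left = (1−0.471)×378.36 = 200.15; final concentrate = 1435.3 g/s.
Cu fraction = 797.3/1435.3 = 0.555.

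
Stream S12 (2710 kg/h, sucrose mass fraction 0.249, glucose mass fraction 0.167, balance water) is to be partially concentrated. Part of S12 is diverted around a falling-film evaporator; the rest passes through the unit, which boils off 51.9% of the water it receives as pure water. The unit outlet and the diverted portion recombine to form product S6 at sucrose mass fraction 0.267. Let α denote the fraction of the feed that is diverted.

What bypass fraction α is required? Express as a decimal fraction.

All 2710×0.249 = 674.79 kg/h of sucrose reaches S6, so S6 = 674.79/0.267 = 2527.3 kg/h and vapour = 182.7 kg/h.
The evaporator receives (1−α)·2710 of feed at 0.584 water and removes 0.519 of that water:
0.519×0.584×(1−α)×2710 = 182.7
(1−α) = 182.7/821.39 = 0.2224;  α = 0.7776.

0.778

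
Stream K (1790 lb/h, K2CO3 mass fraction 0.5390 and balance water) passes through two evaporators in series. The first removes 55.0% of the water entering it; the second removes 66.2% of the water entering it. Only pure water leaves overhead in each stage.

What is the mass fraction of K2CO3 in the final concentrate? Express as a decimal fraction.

0.8849

water in feed = 1790×0.461 = 825.19 lb/h.
After stage 1: water left = (1−0.550)×825.19 = 371.34; stream total = 1336.1 lb/h.
After stage 2: water left = (1−0.662)×371.34 = 125.51; final concentrate = 1090.3 lb/h.
K2CO3 fraction = 964.81/1090.3 = 0.8849.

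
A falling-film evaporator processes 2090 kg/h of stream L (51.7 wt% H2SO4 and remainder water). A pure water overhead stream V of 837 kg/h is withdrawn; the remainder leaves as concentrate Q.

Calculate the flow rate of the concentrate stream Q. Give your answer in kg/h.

Concentrate = 2090 − 837 = 1253 kg/h.

1253 kg/h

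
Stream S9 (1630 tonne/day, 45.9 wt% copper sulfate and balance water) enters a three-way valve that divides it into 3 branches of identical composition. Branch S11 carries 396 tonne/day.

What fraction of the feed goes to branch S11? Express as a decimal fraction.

0.243

Fraction to S11 = 396/1630 = 0.2429.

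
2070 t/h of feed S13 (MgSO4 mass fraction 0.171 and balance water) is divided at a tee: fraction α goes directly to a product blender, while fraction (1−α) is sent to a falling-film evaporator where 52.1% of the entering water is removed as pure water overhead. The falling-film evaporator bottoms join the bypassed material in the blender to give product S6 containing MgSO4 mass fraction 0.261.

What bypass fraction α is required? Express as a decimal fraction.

All 2070×0.171 = 353.97 t/h of MgSO4 reaches S6, so S6 = 353.97/0.261 = 1356.2 t/h and vapour = 713.79 t/h.
The evaporator receives (1−α)·2070 of feed at 0.829 water and removes 0.521 of that water:
0.521×0.829×(1−α)×2070 = 713.79
(1−α) = 713.79/894.05 = 0.7984;  α = 0.2016.

0.202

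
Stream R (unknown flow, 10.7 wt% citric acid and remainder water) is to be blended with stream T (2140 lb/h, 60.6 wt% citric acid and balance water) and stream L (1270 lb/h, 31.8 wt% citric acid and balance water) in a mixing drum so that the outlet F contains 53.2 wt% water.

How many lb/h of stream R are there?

Let R be the unknown flow. Total out = 3410 + R.
water balance: 1709.3 + 0.893·R = 0.532·(3410 + R)
(0.893 − 0.532)·R = 0.532×3410 − 1709.3 = 104.82
R = 104.82 / 0.361 = 290.36 lb/h

290.4 lb/h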